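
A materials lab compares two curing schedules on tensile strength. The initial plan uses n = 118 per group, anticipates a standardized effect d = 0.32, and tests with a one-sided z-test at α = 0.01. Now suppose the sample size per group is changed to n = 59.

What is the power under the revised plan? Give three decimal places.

With n = 59 per group: δ = d·√(n/2) = 0.32 × √(59/2) = 1.7380. Critical value z_{0.01} = 2.326.
Revised power = Φ(δ − 2.326) = Φ(-0.588) = 0.2782.

Power ≈ 0.278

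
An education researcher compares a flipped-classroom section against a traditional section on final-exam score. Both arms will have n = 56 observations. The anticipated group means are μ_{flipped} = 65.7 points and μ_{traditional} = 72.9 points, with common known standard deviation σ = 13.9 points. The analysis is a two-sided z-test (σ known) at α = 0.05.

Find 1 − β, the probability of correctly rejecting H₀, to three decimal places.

Power ≈ 0.783

Standardized effect: d = |μ_{flipped} − μ_{traditional}| / σ = |65.7 − 72.9| / 13.9 = 0.5180
Noncentrality parameter: δ = d·√(n/2) = 0.5180 × √(56/2) = 2.7409
Two-sided α = 0.05 → critical value z_{0.025} = 1.960.
Power = Φ(δ − 1.960) + Φ(−δ − 1.960) = Φ(0.781) + Φ(-4.701) = 0.7826 + 0.0000 = 0.7826.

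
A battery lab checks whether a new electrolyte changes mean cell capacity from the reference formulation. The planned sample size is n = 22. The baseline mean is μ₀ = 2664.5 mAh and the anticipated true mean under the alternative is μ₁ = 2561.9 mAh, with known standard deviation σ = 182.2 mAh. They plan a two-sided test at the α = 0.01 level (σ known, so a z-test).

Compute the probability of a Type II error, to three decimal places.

β ≈ 0.474

Standardized effect: d = |μ₁ − μ₀| / σ = |2561.9 − 2664.5| / 182.2 = 0.5631
Noncentrality parameter: δ = d·√n = 0.5631 × √22 = 2.6413
Critical value for a two-sided test at α = 0.01: z_{α/2} = 2.576.
Power = Φ(δ − 2.576) + Φ(−δ − 2.576) = Φ(0.065) + Φ(-5.217) = 0.5261 + 0.0000 = 0.5261.
Type II error: β = 1 − power = 1 − 0.5261 = 0.4739.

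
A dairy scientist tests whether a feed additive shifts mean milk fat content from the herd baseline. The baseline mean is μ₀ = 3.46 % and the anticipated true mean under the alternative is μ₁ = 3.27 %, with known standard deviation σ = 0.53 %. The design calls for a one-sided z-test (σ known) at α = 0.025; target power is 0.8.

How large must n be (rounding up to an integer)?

Standardized effect: d = |μ₁ − μ₀| / σ = |3.27 − 3.46| / 0.53 = 0.3585
For power 0.8 need Φ(δ − z_{0.025}) = 0.8, so δ = z_{0.025} + z_{0.20} = 1.960 + 0.842 = 2.802.
δ = d·√n ⇒ n = (δ/d)² = (2.802 / 0.3585)² = 61.07.
Round up to the next whole unit.

n = 62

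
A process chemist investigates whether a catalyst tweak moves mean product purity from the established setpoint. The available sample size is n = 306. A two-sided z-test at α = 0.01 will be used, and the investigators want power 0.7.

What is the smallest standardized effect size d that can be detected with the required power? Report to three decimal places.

d ≈ 0.177

Need Φ(δ − 2.576) = 0.7, so δ = 2.576 + 0.524 = 3.100.
(The second rejection-region term Φ(−δ − z_{α/2}) is negligible and dropped.)
δ = d·√n ⇒ d = δ/√n = 3.100/√306 = 0.1772.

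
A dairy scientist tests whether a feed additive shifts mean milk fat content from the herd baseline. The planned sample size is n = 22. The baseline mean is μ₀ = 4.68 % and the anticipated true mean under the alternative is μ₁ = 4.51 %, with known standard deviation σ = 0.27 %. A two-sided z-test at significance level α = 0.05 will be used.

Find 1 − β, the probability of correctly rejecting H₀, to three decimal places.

Power ≈ 0.840

Standardized effect: d = |μ₁ − μ₀| / σ = |4.51 − 4.68| / 0.27 = 0.6296
Noncentrality parameter: δ = d·√n = 0.6296 × √22 = 2.9532
Two-sided α = 0.05 → critical value z_{0.025} = 1.960.
Power = Φ(δ − 1.960) + Φ(−δ − 1.960) = Φ(0.993) + Φ(-4.913) = 0.8397 + 0.0000 = 0.8397.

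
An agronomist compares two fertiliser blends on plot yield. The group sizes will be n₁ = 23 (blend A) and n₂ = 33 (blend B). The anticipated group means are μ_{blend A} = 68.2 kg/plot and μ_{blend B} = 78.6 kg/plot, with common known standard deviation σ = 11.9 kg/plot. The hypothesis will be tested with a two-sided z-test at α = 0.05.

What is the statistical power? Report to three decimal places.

Power ≈ 0.896

Standardized effect: d = |μ_{blend A} − μ_{blend B}| / σ = |68.2 − 78.6| / 11.9 = 0.8739
Noncentrality parameter: δ = d / √(1/n₁ + 1/n₂) = 0.8739 / √(1/23 + 1/33) = 3.2175
Two-sided α = 0.05 → critical value z_{0.025} = 1.960.
Power = Φ(δ − 1.960) + Φ(−δ − 1.960) = Φ(1.257) + Φ(-5.177) = 0.8957 + 0.0000 = 0.8957.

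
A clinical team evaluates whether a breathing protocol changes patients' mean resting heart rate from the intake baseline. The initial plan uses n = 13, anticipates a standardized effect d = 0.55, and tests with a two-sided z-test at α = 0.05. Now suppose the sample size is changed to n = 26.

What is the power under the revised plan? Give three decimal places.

Power ≈ 0.801

With n = 26: δ = d·√n = 0.55 × √26 = 2.8045. Critical value z_{0.025} = 1.960.
Revised power = Φ(δ − 1.960) + Φ(−δ − 1.960) = Φ(0.844) + Φ(-4.764) = 0.8008 + 0.0000 = 0.8008.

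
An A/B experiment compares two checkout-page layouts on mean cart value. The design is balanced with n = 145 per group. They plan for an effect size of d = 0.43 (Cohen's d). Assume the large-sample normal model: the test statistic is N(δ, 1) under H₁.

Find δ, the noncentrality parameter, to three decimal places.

δ = d·√(n/2) = 0.43 × √(145/2) = 3.6613

δ ≈ 3.661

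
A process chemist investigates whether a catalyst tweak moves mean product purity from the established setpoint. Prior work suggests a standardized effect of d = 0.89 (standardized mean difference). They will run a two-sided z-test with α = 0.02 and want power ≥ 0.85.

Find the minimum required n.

n = 15

For power 0.85 need Φ(δ − z_{0.01}) = 0.85, so δ = z_{0.01} + z_{0.15} = 2.326 + 1.036 = 3.363.
(For δ > 0 the lower-tail rejection region contributes negligibly to power, so the one-term inversion is standard.)
δ = d·√n ⇒ n = (δ/d)² = (3.363 / 0.89)² = 14.28.
Round up to the next whole unit.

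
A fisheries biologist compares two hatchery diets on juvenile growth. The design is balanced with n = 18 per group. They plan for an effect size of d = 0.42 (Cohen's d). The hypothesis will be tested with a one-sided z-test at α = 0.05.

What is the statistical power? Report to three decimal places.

Noncentrality parameter: δ = d·√(n/2) = 0.42 × √(18/2) = 1.2600
Critical value for a one-sided test at α = 0.05: z_α = 1.645.
Power = Φ(δ − 1.645) = Φ(-0.385) = 0.3502.

Power ≈ 0.350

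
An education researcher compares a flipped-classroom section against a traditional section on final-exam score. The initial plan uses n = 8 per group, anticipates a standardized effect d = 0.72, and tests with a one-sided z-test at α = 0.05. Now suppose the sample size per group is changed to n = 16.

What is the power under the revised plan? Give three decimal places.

With n = 16 per group: δ = d·√(n/2) = 0.72 × √(16/2) = 2.0365. Critical value z_{0.05} = 1.645.
Revised power = Φ(δ − 1.645) = Φ(0.392) = 0.6523.

Power ≈ 0.652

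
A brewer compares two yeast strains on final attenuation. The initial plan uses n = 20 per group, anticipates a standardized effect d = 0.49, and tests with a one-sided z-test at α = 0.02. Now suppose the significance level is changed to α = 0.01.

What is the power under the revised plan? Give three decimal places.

Power ≈ 0.219

δ = d·√(n/2) = 0.49 × √(20/2) = 1.5495 (unchanged). New critical value: z_{0.01} = 2.326.
Revised power = P(Z > 2.326 − δ) = Φ(-0.777) = 0.2186.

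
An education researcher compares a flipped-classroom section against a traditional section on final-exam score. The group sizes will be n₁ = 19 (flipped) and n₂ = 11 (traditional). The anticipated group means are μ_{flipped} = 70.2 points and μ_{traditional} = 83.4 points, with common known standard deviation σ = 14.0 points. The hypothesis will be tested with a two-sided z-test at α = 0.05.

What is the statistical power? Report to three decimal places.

Standardized effect: d = |μ_{flipped} − μ_{traditional}| / σ = |70.2 − 83.4| / 14.0 = 0.9429
Noncentrality parameter: δ = d / √(1/n₁ + 1/n₂) = 0.9429 / √(1/19 + 1/11) = 2.4886
Critical value for a two-sided test at α = 0.05: z_{α/2} = 1.960.
Power = Φ(δ − 1.960) + Φ(−δ − 1.960) = Φ(0.529) + Φ(-4.449) = 0.7015 + 0.0000 = 0.7015.

Power ≈ 0.701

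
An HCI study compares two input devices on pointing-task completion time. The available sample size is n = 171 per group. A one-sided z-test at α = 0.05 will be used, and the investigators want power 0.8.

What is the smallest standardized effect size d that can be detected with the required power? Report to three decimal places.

Required noncentrality: δ = z_{0.05} + z_{0.20} = 1.645 + 0.842 = 2.486.
δ = d·√(n/2) ⇒ d = δ/√(n/2) = 2.486/√(171/2) = 0.2689.

d ≈ 0.269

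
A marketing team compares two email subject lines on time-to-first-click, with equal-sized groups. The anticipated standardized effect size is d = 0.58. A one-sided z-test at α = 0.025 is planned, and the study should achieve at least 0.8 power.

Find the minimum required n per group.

For power 0.8 need Φ(δ − z_{0.025}) = 0.8, so δ = z_{0.025} + z_{0.20} = 1.960 + 0.842 = 2.802.
δ = d·√(n/2) ⇒ n = 2(δ/d)² = 2 × (2.802 / 0.58)² = 46.66.
Rounding up, n = 47 per group.

n = 47 per group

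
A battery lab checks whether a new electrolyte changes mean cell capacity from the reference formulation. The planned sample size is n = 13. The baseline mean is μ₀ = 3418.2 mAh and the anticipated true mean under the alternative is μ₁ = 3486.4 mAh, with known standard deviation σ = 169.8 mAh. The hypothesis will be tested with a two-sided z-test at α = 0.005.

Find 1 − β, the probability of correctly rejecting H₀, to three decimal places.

Standardized effect: d = |μ₁ − μ₀| / σ = |3486.4 − 3418.2| / 169.8 = 0.4016
Noncentrality parameter: δ = d·√n = 0.4016 × √13 = 1.4482
Two-sided α = 0.005 → critical value z_{0.0025} = 2.807.
Power = Φ(δ − 2.807) + Φ(−δ − 2.807) = Φ(-1.359) + Φ(-4.255) = 0.0871 + 0.0000 = 0.0871.

Power ≈ 0.087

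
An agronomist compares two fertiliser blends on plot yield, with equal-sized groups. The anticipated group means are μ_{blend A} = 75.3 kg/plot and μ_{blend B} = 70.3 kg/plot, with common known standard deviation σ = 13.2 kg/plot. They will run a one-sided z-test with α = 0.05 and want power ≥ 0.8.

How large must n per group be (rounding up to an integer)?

n = 87 per group

Standardized effect: d = |μ_{blend A} − μ_{blend B}| / σ = |75.3 − 70.3| / 13.2 = 0.3788
For power 0.8 need Φ(δ − z_{0.05}) = 0.8, so δ = z_{0.05} + z_{0.20} = 1.645 + 0.842 = 2.486.
δ = d·√(n/2) ⇒ n = 2(δ/d)² = 2 × (2.486 / 0.3788)² = 86.18.
Round up to the next whole unit.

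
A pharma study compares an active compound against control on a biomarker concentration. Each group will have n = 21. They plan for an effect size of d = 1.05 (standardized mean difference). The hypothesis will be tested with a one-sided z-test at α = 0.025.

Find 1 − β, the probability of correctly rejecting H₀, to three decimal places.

Power ≈ 0.925

Noncentrality parameter: δ = d·√(n/2) = 1.05 × √(21/2) = 3.4024
One-sided α = 0.025 → critical value z_{0.025} = 1.960.
Power = Φ(δ − 1.960) = Φ(1.442) = 0.9254.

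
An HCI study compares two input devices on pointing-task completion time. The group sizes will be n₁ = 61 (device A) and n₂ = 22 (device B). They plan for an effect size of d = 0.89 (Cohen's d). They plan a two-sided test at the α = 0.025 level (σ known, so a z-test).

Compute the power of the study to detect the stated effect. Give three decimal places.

Noncentrality parameter: δ = d / √(1/n₁ + 1/n₂) = 0.89 / √(1/61 + 1/22) = 3.5787
Critical value for a two-sided test at α = 0.025: z_{α/2} = 2.241.
Power = Φ(δ − 2.241) + Φ(−δ − 2.241) = Φ(1.337) + Φ(-5.820) = 0.9094 + 0.0000 = 0.9094.

Power ≈ 0.909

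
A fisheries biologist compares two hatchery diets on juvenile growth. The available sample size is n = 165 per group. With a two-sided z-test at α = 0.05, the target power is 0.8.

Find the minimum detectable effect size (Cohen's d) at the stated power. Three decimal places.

Need Φ(δ − 1.960) = 0.8, so δ = 1.960 + 0.842 = 2.802.
(The second rejection-region term Φ(−δ − z_{α/2}) is negligible and dropped.)
δ = d·√(n/2) ⇒ d = δ/√(n/2) = 2.802/√(165/2) = 0.3084.

d ≈ 0.308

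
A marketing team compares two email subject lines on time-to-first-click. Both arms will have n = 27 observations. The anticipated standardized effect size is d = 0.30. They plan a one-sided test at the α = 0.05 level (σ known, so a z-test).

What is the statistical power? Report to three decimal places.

Power ≈ 0.294

Noncentrality parameter: δ = d·√(n/2) = 0.30 × √(27/2) = 1.1023
One-sided α = 0.05 → critical value z_{0.05} = 1.645.
Power = P(Z > 1.645 − δ) = Φ(-0.543) = 0.2937.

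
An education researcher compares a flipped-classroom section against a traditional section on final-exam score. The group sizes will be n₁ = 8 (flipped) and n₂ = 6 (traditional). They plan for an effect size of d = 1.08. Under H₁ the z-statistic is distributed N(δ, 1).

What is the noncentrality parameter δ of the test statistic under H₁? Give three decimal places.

δ = d / √(1/n₁ + 1/n₂) = 1.08 / √(1/8 + 1/6) = 1.9998

δ ≈ 2.000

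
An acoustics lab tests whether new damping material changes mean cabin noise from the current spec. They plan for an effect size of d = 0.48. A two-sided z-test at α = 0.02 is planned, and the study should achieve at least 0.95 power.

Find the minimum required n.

n = 69

Set Φ(δ − 2.326) = 0.95; then δ − 2.326 = Φ⁻¹(0.95) = 1.645, giving δ = 3.971.
(The Φ(−δ − z_{α/2}) term is vanishingly small for δ > 0 and is dropped in the standard sample-size formula.)
δ = d·√n ⇒ n = (δ/d)² = (3.971 / 0.48)² = 68.45.
Rounding up, n = 69.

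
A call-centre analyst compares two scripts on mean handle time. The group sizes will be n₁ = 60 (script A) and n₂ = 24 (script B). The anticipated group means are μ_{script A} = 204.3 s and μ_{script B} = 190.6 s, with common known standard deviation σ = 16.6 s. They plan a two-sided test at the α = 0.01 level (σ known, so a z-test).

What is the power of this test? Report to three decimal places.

Power ≈ 0.800

Standardized effect: d = |μ_{script A} − μ_{script B}| / σ = |204.3 − 190.6| / 16.6 = 0.8253
Noncentrality parameter: δ = d / √(1/n₁ + 1/n₂) = 0.8253 / √(1/60 + 1/24) = 3.4171
Critical value for a two-sided test at α = 0.01: z_{α/2} = 2.576.
Power = Φ(δ − 2.576) + Φ(−δ − 2.576) = Φ(0.841) + Φ(-5.993) = 0.7999 + 0.0000 = 0.7999.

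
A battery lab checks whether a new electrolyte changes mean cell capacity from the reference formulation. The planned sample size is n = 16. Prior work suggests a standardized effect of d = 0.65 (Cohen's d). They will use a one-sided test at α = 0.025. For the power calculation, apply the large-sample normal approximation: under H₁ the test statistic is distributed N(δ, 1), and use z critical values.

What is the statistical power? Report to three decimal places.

Noncentrality parameter: δ = d·√n = 0.65 × √16 = 2.6000
One-sided α = 0.025 → critical value z_{0.025} = 1.960.
Power = P(Z > 1.960 − δ) = Φ(0.640) = 0.7389.

Power ≈ 0.739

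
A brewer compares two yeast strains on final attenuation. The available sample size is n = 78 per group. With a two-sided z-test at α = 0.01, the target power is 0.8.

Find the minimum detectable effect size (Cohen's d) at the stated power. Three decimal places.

Required noncentrality: δ = z_{0.005} + z_{0.20} = 2.576 + 0.842 = 3.417.
(Lower-tail contribution to power is negligible for δ > 0.)
δ = d·√(n/2) ⇒ d = δ/√(n/2) = 3.417/√(78/2) = 0.5472.

d ≈ 0.547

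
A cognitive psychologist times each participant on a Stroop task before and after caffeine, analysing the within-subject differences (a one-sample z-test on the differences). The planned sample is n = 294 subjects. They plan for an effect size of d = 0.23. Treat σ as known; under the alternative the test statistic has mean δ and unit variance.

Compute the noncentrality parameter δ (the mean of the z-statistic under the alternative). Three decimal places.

The noncentrality parameter scales effect size by the design's sample-size factor: δ = d·√n = 0.23 × √294 = 3.9437

δ ≈ 3.944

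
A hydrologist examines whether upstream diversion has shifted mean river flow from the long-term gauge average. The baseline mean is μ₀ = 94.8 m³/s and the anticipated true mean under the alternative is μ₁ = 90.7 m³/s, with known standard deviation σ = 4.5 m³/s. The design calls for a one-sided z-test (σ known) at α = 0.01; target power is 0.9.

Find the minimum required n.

n = 16

Standardized effect: d = |μ₁ − μ₀| / σ = |90.7 − 94.8| / 4.5 = 0.9111
Set Φ(δ − 2.326) = 0.9; then δ − 2.326 = Φ⁻¹(0.9) = 1.282, giving δ = 3.608.
δ = d·√n ⇒ n = (δ/d)² = (3.608 / 0.9111)² = 15.68.
Rounding up, n = 16.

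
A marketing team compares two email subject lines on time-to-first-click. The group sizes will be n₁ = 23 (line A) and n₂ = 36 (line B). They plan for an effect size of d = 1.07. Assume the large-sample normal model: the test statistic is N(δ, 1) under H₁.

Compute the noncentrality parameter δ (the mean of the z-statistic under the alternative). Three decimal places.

δ ≈ 4.008

The noncentrality parameter scales effect size by the design's sample-size factor: δ = d / √(1/n₁ + 1/n₂) = 1.07 / √(1/23 + 1/36) = 4.0084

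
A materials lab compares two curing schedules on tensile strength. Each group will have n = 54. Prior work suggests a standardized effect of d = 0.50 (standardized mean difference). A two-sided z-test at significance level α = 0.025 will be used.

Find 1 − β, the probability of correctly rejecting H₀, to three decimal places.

Power ≈ 0.639

Noncentrality parameter: δ = d·√(n/2) = 0.50 × √(54/2) = 2.5981
Two-sided α = 0.025 → critical value z_{0.0125} = 2.241.
Power = Φ(δ − 2.241) + Φ(−δ − 2.241) = Φ(0.357) + Φ(-4.839) = 0.6393 + 0.0000 = 0.6393.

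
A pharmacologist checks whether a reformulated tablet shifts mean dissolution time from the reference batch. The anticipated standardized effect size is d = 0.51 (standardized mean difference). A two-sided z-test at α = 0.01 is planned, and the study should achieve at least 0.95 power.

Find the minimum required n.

For power 0.95 need Φ(δ − z_{0.005}) = 0.95, so δ = z_{0.005} + z_{0.05} = 2.576 + 1.645 = 4.221.
(The Φ(−δ − z_{α/2}) term is vanishingly small for δ > 0 and is dropped in the standard sample-size formula.)
δ = d·√n ⇒ n = (δ/d)² = (4.221 / 0.51)² = 68.49.
Round up to the next whole unit.

n = 69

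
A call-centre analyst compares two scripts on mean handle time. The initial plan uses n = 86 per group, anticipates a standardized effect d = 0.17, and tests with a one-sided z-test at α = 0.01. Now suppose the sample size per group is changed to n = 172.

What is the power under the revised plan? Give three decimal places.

Power ≈ 0.227

With n = 172 per group: δ = d·√(n/2) = 0.17 × √(172/2) = 1.5765. Critical value z_{0.01} = 2.326.
Revised power = Φ(δ − 2.326) = Φ(-0.750) = 0.2267.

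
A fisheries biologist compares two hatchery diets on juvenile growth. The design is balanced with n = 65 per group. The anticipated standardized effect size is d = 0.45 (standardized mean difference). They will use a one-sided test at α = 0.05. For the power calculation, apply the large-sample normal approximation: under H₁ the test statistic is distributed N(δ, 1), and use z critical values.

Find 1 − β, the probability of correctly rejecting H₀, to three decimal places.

Noncentrality parameter: δ = d·√(n/2) = 0.45 × √(65/2) = 2.5654
One-sided α = 0.05 → critical value z_{0.05} = 1.645.
Power = Φ(δ − 1.645) = Φ(0.921) = 0.8214.

Power ≈ 0.821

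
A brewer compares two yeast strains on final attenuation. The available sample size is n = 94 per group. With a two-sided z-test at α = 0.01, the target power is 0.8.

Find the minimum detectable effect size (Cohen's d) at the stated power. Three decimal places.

d ≈ 0.498

Need Φ(δ − 2.576) = 0.8, so δ = 2.576 + 0.842 = 3.417.
(The second rejection-region term Φ(−δ − z_{α/2}) is negligible and dropped.)
δ = d·√(n/2) ⇒ d = δ/√(n/2) = 3.417/√(94/2) = 0.4985.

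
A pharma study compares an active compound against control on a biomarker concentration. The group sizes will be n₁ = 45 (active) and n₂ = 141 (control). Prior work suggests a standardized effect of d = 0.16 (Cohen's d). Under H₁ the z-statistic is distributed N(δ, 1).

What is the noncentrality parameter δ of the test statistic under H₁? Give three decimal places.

δ ≈ 0.935

δ = d / √(1/n₁ + 1/n₂) = 0.16 / √(1/45 + 1/141) = 0.9345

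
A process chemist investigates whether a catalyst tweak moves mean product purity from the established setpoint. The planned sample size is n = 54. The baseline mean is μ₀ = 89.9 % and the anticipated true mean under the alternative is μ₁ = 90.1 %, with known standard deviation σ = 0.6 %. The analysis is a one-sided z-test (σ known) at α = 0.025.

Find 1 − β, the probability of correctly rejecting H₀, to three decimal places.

Power ≈ 0.688

Standardized effect: d = |μ₁ − μ₀| / σ = |90.1 − 89.9| / 0.6 = 0.3333
Noncentrality parameter: δ = d·√n = 0.3333 × √54 = 2.4495
Critical value for a one-sided test at α = 0.025: z_α = 1.960.
Power = P(Z > 1.960 − δ) = Φ(0.490) = 0.6878.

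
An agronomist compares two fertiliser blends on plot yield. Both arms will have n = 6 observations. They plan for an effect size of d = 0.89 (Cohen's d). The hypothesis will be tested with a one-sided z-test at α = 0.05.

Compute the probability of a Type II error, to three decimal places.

Noncentrality parameter: δ = d·√(n/2) = 0.89 × √(6/2) = 1.5415
Critical value for a one-sided test at α = 0.05: z_α = 1.645.
Power = Φ(δ − 1.645) = Φ(-0.103) = 0.4589.
Type II error: β = 1 − power = 1 − 0.4589 = 0.5411.

β ≈ 0.541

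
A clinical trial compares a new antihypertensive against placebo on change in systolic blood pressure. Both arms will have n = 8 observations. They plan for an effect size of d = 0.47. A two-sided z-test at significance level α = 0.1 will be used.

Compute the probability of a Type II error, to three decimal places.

β ≈ 0.755

Noncentrality parameter: δ = d·√(n/2) = 0.47 × √(8/2) = 0.9400
Critical value for a two-sided test at α = 0.1: z_{α/2} = 1.645.
Power = Φ(δ − 1.645) + Φ(−δ − 1.645) = Φ(-0.705) + Φ(-2.585) = 0.2405 + 0.0049 = 0.2453.
Type II error: β = 1 − power = 1 − 0.2453 = 0.7547.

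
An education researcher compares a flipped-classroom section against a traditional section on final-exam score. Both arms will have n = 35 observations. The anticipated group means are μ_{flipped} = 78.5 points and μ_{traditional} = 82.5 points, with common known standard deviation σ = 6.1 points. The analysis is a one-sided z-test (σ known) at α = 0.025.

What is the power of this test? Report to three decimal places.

Power ≈ 0.783

Standardized effect: d = |μ_{flipped} − μ_{traditional}| / σ = |78.5 − 82.5| / 6.1 = 0.6557
Noncentrality parameter: δ = d·√(n/2) = 0.6557 × √(35/2) = 2.7431
One-sided α = 0.025 → critical value z_{0.025} = 1.960.
Power = P(Z > 1.960 − δ) = Φ(0.783) = 0.7832.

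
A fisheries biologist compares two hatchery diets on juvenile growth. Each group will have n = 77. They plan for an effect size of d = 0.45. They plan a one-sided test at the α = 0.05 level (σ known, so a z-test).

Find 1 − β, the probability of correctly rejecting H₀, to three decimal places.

Power ≈ 0.874

Noncentrality parameter: δ = d·√(n/2) = 0.45 × √(77/2) = 2.7922
Critical value for a one-sided test at α = 0.05: z_α = 1.645.
Power = Φ(δ − 1.645) = Φ(1.147) = 0.8744.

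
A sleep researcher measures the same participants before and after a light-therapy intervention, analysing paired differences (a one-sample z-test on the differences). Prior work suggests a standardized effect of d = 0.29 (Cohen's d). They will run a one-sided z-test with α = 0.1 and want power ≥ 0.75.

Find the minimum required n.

Set Φ(δ − 1.282) = 0.75; then δ − 1.282 = Φ⁻¹(0.75) = 0.674, giving δ = 1.956.
δ = d·√n ⇒ n = (δ/d)² = (1.956 / 0.29)² = 45.49.
Round up to the next whole unit.

n = 46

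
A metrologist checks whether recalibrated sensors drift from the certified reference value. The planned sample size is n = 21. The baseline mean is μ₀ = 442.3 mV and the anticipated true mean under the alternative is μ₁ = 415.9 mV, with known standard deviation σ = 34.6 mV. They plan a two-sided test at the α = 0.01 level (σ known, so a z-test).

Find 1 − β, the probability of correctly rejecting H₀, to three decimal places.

Standardized effect: d = |μ₁ − μ₀| / σ = |415.9 − 442.3| / 34.6 = 0.7630
Noncentrality parameter: δ = d·√n = 0.7630 × √21 = 3.4965
Critical value for a two-sided test at α = 0.01: z_{α/2} = 2.576.
Power = Φ(δ − 2.576) + Φ(−δ − 2.576) = Φ(0.921) + Φ(-6.072) = 0.8214 + 0.0000 = 0.8214.

Power ≈ 0.821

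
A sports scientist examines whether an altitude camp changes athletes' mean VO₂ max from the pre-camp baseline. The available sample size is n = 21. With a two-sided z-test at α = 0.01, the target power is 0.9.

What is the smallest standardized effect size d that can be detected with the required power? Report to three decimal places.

Need Φ(δ − 2.576) = 0.9, so δ = 2.576 + 1.282 = 3.857.
(The second rejection-region term Φ(−δ − z_{α/2}) is negligible and dropped.)
δ = d·√n ⇒ d = δ/√n = 3.857/√21 = 0.8417.

d ≈ 0.842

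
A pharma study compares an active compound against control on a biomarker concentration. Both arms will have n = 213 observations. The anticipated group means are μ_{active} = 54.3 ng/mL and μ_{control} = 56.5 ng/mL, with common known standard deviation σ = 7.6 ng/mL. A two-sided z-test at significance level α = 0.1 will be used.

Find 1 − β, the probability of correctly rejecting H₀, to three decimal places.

Power ≈ 0.910

Standardized effect: d = |μ_{active} − μ_{control}| / σ = |54.3 − 56.5| / 7.6 = 0.2895
Noncentrality parameter: δ = d·√(n/2) = 0.2895 × √(213/2) = 2.9873
Two-sided α = 0.1 → critical value z_{0.05} = 1.645.
Power = Φ(δ − 1.645) + Φ(−δ − 1.645) = Φ(1.342) + Φ(-4.632) = 0.9103 + 0.0000 = 0.9103.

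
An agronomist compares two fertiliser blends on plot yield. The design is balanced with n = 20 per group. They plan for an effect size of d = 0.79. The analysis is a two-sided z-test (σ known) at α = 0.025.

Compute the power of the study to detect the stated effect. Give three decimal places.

Power ≈ 0.601

Noncentrality parameter: δ = d·√(n/2) = 0.79 × √(20/2) = 2.4982
Critical value for a two-sided test at α = 0.025: z_{α/2} = 2.241.
Power = Φ(δ − 2.241) + Φ(−δ − 2.241) = Φ(0.257) + Φ(-4.740) = 0.6013 + 0.0000 = 0.6013.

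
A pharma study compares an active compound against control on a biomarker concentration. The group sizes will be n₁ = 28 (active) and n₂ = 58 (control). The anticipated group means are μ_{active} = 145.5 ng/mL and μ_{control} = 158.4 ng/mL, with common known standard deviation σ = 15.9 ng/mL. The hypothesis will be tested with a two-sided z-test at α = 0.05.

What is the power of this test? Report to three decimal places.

Standardized effect: d = |μ_{active} − μ_{control}| / σ = |145.5 − 158.4| / 15.9 = 0.8113
Noncentrality parameter: δ = d / √(1/n₁ + 1/n₂) = 0.8113 / √(1/28 + 1/58) = 3.5256
Two-sided α = 0.05 → critical value z_{0.025} = 1.960.
Power = Φ(δ − 1.960) + Φ(−δ − 1.960) = Φ(1.566) + Φ(-5.486) = 0.9413 + 0.0000 = 0.9413.

Power ≈ 0.941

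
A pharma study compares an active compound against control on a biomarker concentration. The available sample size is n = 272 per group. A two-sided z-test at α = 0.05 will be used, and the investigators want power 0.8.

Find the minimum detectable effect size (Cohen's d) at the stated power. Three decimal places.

Need Φ(δ − 1.960) = 0.8, so δ = 1.960 + 0.842 = 2.802.
(The second rejection-region term Φ(−δ − z_{α/2}) is negligible and dropped.)
δ = d·√(n/2) ⇒ d = δ/√(n/2) = 2.802/√(272/2) = 0.2402.

d ≈ 0.240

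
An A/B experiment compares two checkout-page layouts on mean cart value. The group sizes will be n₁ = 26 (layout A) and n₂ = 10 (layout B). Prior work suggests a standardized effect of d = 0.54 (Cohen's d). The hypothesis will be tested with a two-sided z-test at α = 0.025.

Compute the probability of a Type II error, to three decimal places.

Noncentrality parameter: δ = d / √(1/n₁ + 1/n₂) = 0.54 / √(1/26 + 1/10) = 1.4512
Two-sided α = 0.025 → critical value z_{0.0125} = 2.241.
Power = Φ(δ − 2.241) + Φ(−δ − 2.241) = Φ(-0.790) + Φ(-3.693) = 0.2147 + 0.0001 = 0.2148.
Type II error: β = 1 − power = 1 − 0.2148 = 0.7852.

β ≈ 0.785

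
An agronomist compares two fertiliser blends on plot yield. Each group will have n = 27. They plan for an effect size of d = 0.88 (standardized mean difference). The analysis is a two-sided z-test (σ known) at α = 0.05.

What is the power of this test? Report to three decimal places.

Power ≈ 0.899

Noncentrality parameter: δ = d·√(n/2) = 0.88 × √(27/2) = 3.2333
Two-sided α = 0.05 → critical value z_{0.025} = 1.960.
Power = Φ(δ − 1.960) + Φ(−δ − 1.960) = Φ(1.273) + Φ(-5.193) = 0.8986 + 0.0000 = 0.8986.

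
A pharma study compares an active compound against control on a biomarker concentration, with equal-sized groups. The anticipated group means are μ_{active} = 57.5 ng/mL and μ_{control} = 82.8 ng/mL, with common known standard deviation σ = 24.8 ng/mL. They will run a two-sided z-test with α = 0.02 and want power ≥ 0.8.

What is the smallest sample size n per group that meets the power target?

Standardized effect: d = |μ_{active} − μ_{control}| / σ = |57.5 − 82.8| / 24.8 = 1.0202
Set Φ(δ − 2.326) = 0.8; then δ − 2.326 = Φ⁻¹(0.8) = 0.842, giving δ = 3.168.
(Ignoring the negligible lower-tail rejection probability gives the usual closed-form inversion.)
δ = d·√(n/2) ⇒ n = 2(δ/d)² = 2 × (3.168 / 1.0202)² = 19.29.
Rounding up, n = 20 per group.

n = 20 per group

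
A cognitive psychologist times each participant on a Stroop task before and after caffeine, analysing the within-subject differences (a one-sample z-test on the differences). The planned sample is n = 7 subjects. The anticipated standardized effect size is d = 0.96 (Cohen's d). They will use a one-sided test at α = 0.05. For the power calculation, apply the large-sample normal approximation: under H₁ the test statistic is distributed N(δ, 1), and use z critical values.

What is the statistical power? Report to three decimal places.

Noncentrality parameter: δ = d·√n = 0.96 × √7 = 2.5399
Critical value for a one-sided test at α = 0.05: z_α = 1.645.
Power = Φ(δ − 1.645) = Φ(0.895) = 0.8146.

Power ≈ 0.815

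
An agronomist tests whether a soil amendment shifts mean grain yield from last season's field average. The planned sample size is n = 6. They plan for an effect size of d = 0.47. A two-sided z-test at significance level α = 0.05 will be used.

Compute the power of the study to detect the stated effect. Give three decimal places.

Noncentrality parameter: δ = d·√n = 0.47 × √6 = 1.1513
Two-sided α = 0.05 → critical value z_{0.025} = 1.960.
Power = Φ(δ − 1.960) + Φ(−δ − 1.960) = Φ(-0.809) + Φ(-3.111) = 0.2093 + 0.0009 = 0.2103.

Power ≈ 0.210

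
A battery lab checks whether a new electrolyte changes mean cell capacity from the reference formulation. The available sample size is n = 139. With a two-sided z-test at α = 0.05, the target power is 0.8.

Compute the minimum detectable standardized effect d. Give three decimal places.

Required noncentrality: δ = z_{0.025} + z_{0.20} = 1.960 + 0.842 = 2.802.
(The second rejection-region term Φ(−δ − z_{α/2}) is negligible and dropped.)
δ = d·√n ⇒ d = δ/√n = 2.802/√139 = 0.2376.

d ≈ 0.238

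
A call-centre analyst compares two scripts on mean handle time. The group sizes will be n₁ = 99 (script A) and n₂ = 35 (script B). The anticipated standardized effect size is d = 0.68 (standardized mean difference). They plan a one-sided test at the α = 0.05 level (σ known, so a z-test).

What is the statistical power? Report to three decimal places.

Power ≈ 0.965

Noncentrality parameter: δ = d / √(1/n₁ + 1/n₂) = 0.68 / √(1/99 + 1/35) = 3.4579
One-sided α = 0.05 → critical value z_{0.05} = 1.645.
Power = P(Z > 1.645 − δ) = Φ(1.813) = 0.9651.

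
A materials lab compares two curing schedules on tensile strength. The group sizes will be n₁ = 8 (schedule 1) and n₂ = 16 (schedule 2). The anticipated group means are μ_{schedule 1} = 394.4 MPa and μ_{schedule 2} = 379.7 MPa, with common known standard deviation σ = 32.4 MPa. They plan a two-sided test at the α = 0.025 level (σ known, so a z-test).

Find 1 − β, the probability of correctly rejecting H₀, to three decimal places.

Power ≈ 0.117

Standardized effect: d = |μ_{schedule 1} − μ_{schedule 2}| / σ = |394.4 − 379.7| / 32.4 = 0.4537
Noncentrality parameter: δ = d / √(1/n₁ + 1/n₂) = 0.4537 / √(1/8 + 1/16) = 1.0478
Critical value for a two-sided test at α = 0.025: z_{α/2} = 2.241.
Power = Φ(δ − 2.241) + Φ(−δ − 2.241) = Φ(-1.194) + Φ(-3.289) = 0.1163 + 0.0005 = 0.1168.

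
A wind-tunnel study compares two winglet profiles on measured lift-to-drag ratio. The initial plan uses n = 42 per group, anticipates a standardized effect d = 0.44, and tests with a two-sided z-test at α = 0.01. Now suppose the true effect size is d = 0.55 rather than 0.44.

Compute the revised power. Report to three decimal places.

Power ≈ 0.478

With d = 0.55: δ = d·√(n/2) = 0.55 × √(42/2) = 2.5204. Critical value z_{0.005} = 2.576.
Revised power = Φ(δ − 2.576) + Φ(−δ − 2.576) = Φ(-0.055) + Φ(-5.096) = 0.4779 + 0.0000 = 0.4779.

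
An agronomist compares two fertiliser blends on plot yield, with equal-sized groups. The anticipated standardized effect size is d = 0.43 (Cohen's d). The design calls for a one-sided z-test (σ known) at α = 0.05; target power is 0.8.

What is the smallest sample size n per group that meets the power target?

n = 67 per group

For power 0.8 need Φ(δ − z_{0.05}) = 0.8, so δ = z_{0.05} + z_{0.20} = 1.645 + 0.842 = 2.486.
δ = d·√(n/2) ⇒ n = 2(δ/d)² = 2 × (2.486 / 0.43)² = 66.87.
Round up to the next whole unit.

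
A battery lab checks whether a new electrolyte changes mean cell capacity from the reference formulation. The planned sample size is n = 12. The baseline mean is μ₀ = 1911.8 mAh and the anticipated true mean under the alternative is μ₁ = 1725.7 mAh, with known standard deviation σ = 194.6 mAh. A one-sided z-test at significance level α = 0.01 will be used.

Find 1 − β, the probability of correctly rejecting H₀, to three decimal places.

Standardized effect: d = |μ₁ − μ₀| / σ = |1725.7 − 1911.8| / 194.6 = 0.9563
Noncentrality parameter: δ = d·√n = 0.9563 × √12 = 3.3128
One-sided α = 0.01 → critical value z_{0.01} = 2.326.
Power = Φ(δ − 2.326) = Φ(0.986) = 0.8380.

Power ≈ 0.838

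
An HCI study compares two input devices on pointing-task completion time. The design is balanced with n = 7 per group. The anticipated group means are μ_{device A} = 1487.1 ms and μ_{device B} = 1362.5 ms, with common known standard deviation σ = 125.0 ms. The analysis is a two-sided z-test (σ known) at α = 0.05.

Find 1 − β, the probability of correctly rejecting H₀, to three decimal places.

Power ≈ 0.462

Standardized effect: d = |μ_{device A} − μ_{device B}| / σ = |1487.1 − 1362.5| / 125.0 = 0.9968
Noncentrality parameter: δ = d·√(n/2) = 0.9968 × √(7/2) = 1.8648
Two-sided α = 0.05 → critical value z_{0.025} = 1.960.
Power = Φ(δ − 1.960) + Φ(−δ − 1.960) = Φ(-0.095) + Φ(-3.825) = 0.4621 + 0.0001 = 0.4622.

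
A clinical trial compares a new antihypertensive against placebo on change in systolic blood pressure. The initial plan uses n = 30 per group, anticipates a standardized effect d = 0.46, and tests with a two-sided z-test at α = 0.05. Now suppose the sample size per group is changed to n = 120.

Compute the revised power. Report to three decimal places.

Power ≈ 0.946

With n = 120 per group: δ = d·√(n/2) = 0.46 × √(120/2) = 3.5631. Critical value z_{0.025} = 1.960.
Revised power = Φ(δ − 1.960) + Φ(−δ − 1.960) = Φ(1.603) + Φ(-5.523) = 0.9456 + 0.0000 = 0.9456.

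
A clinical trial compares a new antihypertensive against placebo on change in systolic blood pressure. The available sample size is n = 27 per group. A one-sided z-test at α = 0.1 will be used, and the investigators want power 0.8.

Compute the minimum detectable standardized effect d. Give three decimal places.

Required noncentrality: δ = z_{0.1} + z_{0.20} = 1.282 + 0.842 = 2.123.
δ = d·√(n/2) ⇒ d = δ/√(n/2) = 2.123/√(27/2) = 0.5779.

d ≈ 0.578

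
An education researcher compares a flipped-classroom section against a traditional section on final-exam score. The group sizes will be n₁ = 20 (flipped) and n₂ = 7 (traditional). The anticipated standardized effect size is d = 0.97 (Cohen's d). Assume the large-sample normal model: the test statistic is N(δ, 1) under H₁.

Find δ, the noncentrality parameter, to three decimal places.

δ ≈ 2.209

The noncentrality parameter scales effect size by the design's sample-size factor: δ = d / √(1/n₁ + 1/n₂) = 0.97 / √(1/20 + 1/7) = 2.2088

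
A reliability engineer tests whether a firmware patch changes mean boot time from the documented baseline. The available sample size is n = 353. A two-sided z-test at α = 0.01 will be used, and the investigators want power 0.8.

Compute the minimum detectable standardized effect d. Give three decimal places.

d ≈ 0.182

Required noncentrality: δ = z_{0.005} + z_{0.20} = 2.576 + 0.842 = 3.417.
(The second rejection-region term Φ(−δ − z_{α/2}) is negligible and dropped.)
δ = d·√n ⇒ d = δ/√n = 3.417/√353 = 0.1819.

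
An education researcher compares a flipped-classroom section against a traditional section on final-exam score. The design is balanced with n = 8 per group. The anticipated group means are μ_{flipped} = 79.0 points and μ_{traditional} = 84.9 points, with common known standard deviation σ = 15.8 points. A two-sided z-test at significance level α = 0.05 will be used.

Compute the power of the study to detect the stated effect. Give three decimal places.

Standardized effect: d = |μ_{flipped} − μ_{traditional}| / σ = |79.0 − 84.9| / 15.8 = 0.3734
Noncentrality parameter: δ = d·√(n/2) = 0.3734 × √(8/2) = 0.7468
Critical value for a two-sided test at α = 0.05: z_{α/2} = 1.960.
Power = Φ(δ − 1.960) + Φ(−δ − 1.960) = Φ(-1.213) + Φ(-2.707) = 0.1125 + 0.0034 = 0.1159.

Power ≈ 0.116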